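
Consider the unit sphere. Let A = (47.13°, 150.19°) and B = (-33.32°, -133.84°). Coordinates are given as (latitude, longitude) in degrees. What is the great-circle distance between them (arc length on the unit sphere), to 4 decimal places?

In radians: φ₁ = 0.8226, φ₂ = -0.5815, Δλ = 75.970° = 1.3259 rad.
Haversine: a = sin²(Δφ/2) + cos φ₁ cos φ₂ sin²(Δλ/2) = 0.4170 + (0.6803)(0.8356)(0.3788) = 0.63239.
Central angle c = 2·arcsin(√a) = 1.83876 rad.
On the unit sphere the arc length equals the central angle: 1.8388.

1.8388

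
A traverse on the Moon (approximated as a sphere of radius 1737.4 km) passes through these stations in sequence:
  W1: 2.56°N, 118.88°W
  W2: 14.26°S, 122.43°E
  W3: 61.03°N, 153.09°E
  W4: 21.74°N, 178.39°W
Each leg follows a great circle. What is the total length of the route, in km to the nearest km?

Leg W1→W2: central angle 2.0667 rad, distance 3590.7 km.
Leg W2→W3: central angle 1.3814 rad, distance 2400.0 km.
Leg W3→W4: central angle 0.7679 rad, distance 1334.2 km.
Total: 3590.7 + 2400.0 + 1334.2 ≈ 7325 km.

7325 km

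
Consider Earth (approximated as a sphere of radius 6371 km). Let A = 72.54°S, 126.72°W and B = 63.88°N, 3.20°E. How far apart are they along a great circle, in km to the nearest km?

Let φ₁ = -1.2661 rad, φ₂ = 1.1149 rad, and Δλ = 2.2675 rad.
cos c = sin φ₁ sin φ₂ + cos φ₁ cos φ₂ cos Δλ = (-0.9539)(0.8979) + (0.3000)(0.4403)(-0.6417) = -0.94127,
so c = arccos(-0.94127) = 2.79718 rad.
Distance = R·c = 6371 × 2.7972 ≈ 17821 km.

17821 km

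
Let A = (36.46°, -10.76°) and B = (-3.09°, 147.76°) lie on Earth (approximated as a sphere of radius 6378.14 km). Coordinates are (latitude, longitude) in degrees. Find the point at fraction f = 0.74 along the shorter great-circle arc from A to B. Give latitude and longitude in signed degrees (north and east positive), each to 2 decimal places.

Central angle δ = 2.4644 rad. Interpolating on the sphere with fraction f = 0.74:
P = [sin((1−f)δ)·A + sin(fδ)·B] / sin δ = 0.9541·A + 1.5452·B in Cartesian coordinates,
giving P = (-0.5512, 0.6799, 0.4837), i.e. latitude 28.93°, longitude 129.04°.

28.93°, 129.04°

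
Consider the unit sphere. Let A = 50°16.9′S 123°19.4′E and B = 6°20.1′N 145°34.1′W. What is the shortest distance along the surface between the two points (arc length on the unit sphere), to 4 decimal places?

1.6681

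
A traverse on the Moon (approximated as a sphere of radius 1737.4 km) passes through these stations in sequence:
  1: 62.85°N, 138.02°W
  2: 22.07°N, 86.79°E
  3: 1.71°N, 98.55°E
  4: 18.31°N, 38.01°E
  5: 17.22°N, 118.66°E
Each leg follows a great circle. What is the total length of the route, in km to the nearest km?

Leg 1→2: central angle 1.5365 rad, distance 2669.5 km.
Leg 2→3: central angle 0.4076 rad, distance 708.1 km.
Leg 3→4: central angle 1.0746 rad, distance 1867.0 km.
Leg 4→5: central angle 1.3281 rad, distance 2307.4 km.
Total: 2669.5 + 708.1 + 1867.0 + 2307.4 ≈ 7552 km.

7552 km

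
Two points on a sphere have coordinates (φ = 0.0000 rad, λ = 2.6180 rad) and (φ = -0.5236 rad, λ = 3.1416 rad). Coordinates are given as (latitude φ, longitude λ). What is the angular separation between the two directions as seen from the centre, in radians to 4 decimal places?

In radians: φ₁ = 0.0000, φ₂ = -0.5236, Δλ = 30.000° = 0.5236 rad.
Haversine: a = sin²(Δφ/2) + cos φ₁ cos φ₂ sin²(Δλ/2) = 0.0670 + (1.0000)(0.8660)(0.0670) = 0.12500.
Central angle c = 2·arcsin(√a) = 0.72274 rad.
So the angular separation is 0.7227 rad.

0.7227 rad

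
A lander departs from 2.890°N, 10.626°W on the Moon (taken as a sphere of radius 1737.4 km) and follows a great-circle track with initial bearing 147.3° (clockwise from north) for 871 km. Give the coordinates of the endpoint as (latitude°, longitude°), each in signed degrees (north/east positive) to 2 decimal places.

-21.08°, 5.53°

Angular distance δ = d/R = 871/1737.4 = 0.50132 rad; initial bearing θ = 2.5709 rad.
sin φ₂ = sin φ₁ cos δ + cos φ₁ sin δ cos θ = (0.0504)(0.8769) + (0.9987)(0.4806)(-0.8415) = -0.3597, so φ₂ = -21.08°.
Δλ = atan2(sin θ sin δ cos φ₁, cos δ − sin φ₁ sin φ₂) = atan2(0.2593, 0.8951) = 16.156°.
λ₂ = -10.626° + 16.156° = 5.53°.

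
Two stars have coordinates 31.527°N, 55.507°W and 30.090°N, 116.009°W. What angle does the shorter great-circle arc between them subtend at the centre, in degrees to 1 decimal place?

51.3°

Let φ₁ = 0.5502 rad, φ₂ = 0.5252 rad, and Δλ = -1.0560 rad.
cos c = sin φ₁ sin φ₂ + cos φ₁ cos φ₂ cos Δλ = (0.5229)(0.5014) + (0.8524)(0.8652)(0.4924) = 0.62531,
so c = arccos(0.62531) = 0.89526 rad.
So the angular separation is 51.3°.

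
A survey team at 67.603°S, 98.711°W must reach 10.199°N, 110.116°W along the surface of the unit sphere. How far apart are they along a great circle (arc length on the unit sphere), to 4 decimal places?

1.3655

In radians: φ₁ = -1.1799, φ₂ = 0.1780, Δλ = -11.405° = -0.1991 rad.
Haversine: a = sin²(Δφ/2) + cos φ₁ cos φ₂ sin²(Δλ/2) = 0.3944 + (0.3810)(0.9842)(0.0099) = 0.39806.
Central angle c = 2·arcsin(√a) = 1.36547 rad.
On the unit sphere the arc length equals the central angle: 1.3655.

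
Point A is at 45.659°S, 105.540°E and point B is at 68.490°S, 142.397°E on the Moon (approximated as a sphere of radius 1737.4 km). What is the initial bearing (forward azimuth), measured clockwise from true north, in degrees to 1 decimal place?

153.5°

With φ₁ = -0.7969, φ₂ = -1.1954, Δλ = 0.6433 rad, the forward-azimuth formula gives
θ = atan2( sin Δλ cos φ₂ , cos φ₁ sin φ₂ − sin φ₁ cos φ₂ cos Δλ ) = atan2(0.2199, -0.4404) = 153.46°.
So the initial bearing is 153.5°.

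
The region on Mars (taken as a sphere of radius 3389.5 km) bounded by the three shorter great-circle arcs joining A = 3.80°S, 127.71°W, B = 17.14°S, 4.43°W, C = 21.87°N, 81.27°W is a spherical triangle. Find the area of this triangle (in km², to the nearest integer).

Side lengths (central angles): a = 1.4785, b = 0.9104, c = 2.0986 rad; semiperimeter s = 2.2438.
By l'Huilier's theorem, tan(E/4) = √[tan(s/2) tan((s−a)/2) tan((s−b)/2) tan((s−c)/2)], giving spherical excess E = 0.8610 rad.
Area = E·R² = 0.8610 × (3389.5)² ≈ 9891452 km².

9891452 km²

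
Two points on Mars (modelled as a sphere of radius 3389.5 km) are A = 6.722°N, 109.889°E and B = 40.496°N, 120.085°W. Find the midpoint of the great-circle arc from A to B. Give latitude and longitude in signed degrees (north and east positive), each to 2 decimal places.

The central angle between A and B is δ = 1.9929 rad.
With f = 0.5, the slerp weights are sin((1−f)δ)/sin δ = 0.9203 and sin(fδ)/sin δ = 0.9203.
Weighted sum of the unit vectors: (0.9203)·(-0.3379,0.9339,0.1171) + (0.9203)·(-0.3812,-0.6580,0.6494) = (-0.6618, 0.2539, 0.7054).
Converting back: φ = atan2(z, √(x²+y²)) = 44.86°, λ = atan2(y, x) = 159.01°.

44.86°, 159.01°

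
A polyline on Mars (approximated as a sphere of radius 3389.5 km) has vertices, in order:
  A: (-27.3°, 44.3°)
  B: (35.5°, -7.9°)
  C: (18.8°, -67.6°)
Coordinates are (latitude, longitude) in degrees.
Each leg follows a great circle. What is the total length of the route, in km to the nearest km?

Leg A→B: central angle 1.3928 rad, distance 4720.9 km.
Leg B→C: central angle 0.9570 rad, distance 3243.8 km.
Total: 4720.9 + 3243.8 ≈ 7965 km.

7965 km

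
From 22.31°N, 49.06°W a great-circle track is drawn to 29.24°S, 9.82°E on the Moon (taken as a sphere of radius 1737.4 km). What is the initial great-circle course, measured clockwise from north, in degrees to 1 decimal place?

129.8°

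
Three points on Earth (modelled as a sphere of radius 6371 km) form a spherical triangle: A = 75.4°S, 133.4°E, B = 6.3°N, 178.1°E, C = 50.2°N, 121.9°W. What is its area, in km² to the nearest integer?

43956953 km²

Side lengths (central angles): a = 1.1566, b = 2.4726, c = 1.4988 rad; semiperimeter s = 2.5640.
By l'Huilier's theorem, tan(E/4) = √[tan(s/2) tan((s−a)/2) tan((s−b)/2) tan((s−c)/2)], giving spherical excess E = 1.0830 rad.
Area = E·R² = 1.0830 × (6371)² ≈ 43956953 km².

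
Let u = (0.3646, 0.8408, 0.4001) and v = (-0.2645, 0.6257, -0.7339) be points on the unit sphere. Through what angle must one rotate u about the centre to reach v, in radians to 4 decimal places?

u·v = 0.1360; |u| = 1.0000, |v| = 1.0000.
cos θ = (u·v)/(|u||v|) = 0.1360, so θ = 1.4344 rad.

1.4344 rad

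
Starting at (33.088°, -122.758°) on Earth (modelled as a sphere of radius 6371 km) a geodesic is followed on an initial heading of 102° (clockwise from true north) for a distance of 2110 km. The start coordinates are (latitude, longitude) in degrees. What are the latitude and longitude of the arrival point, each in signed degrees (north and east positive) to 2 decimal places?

Angular distance δ = d/R = 2110/6371 = 0.33119 rad; initial bearing θ = 1.7802 rad.
sin φ₂ = sin φ₁ cos δ + cos φ₁ sin δ cos θ = (0.5459)(0.9457) + (0.8378)(0.3252)(-0.2079) = 0.4596, so φ₂ = 27.36°.
Δλ = atan2(sin θ sin δ cos φ₁, cos δ − sin φ₁ sin φ₂) = atan2(0.2665, 0.6947) = 20.985°.
λ₂ = -122.758° + 20.985° = -101.77°.

27.36°, -101.77°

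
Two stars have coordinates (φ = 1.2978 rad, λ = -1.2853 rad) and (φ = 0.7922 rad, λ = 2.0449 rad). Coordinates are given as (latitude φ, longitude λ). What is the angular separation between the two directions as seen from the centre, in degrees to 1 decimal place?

60.0°

In radians: φ₁ = 1.2978, φ₂ = 0.7922, Δλ = -169.194° = -2.9530 rad.
cos c = sin φ₁ sin φ₂ + cos φ₁ cos φ₂ cos Δλ = (0.9630)(0.7119) + (0.2696)(0.7023)(-0.9823) = 0.49955,
so c = arccos(0.49955) = 1.04772 rad.
So the angular separation is 60.0°.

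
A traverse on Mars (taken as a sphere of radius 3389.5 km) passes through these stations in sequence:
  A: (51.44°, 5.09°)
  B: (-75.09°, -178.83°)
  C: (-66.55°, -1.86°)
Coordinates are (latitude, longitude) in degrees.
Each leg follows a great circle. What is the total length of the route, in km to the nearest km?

11515 km

Leg A→B: central angle 2.7279 rad, distance 9246.2 km.
Leg B→C: central angle 0.6693 rad, distance 2268.5 km.
Total: 9246.2 + 2268.5 ≈ 11515 km.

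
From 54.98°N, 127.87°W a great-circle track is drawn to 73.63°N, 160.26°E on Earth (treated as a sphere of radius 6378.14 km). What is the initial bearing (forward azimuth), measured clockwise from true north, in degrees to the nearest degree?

331°

With φ₁ = 0.9596, φ₂ = 1.2851, Δλ = -1.2544 rad, the forward-azimuth formula gives
θ = atan2( sin Δλ cos φ₂ , cos φ₁ sin φ₂ − sin φ₁ cos φ₂ cos Δλ ) = atan2(-0.2678, 0.4788) = -29.22°.
Adding 360° brings this into [0°, 360°): 331°.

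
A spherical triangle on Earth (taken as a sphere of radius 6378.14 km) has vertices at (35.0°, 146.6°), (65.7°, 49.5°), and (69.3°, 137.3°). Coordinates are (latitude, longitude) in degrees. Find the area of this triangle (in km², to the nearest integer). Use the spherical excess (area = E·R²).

Side lengths (central angles): a = 0.5391, b = 0.6054, c = 1.0689 rad; semiperimeter s = 1.1067.
By l'Huilier's theorem, tan(E/4) = √[tan(s/2) tan((s−a)/2) tan((s−b)/2) tan((s−c)/2)], giving spherical excess E = 0.1181 rad.
Area = E·R² = 0.1181 × (6378.14)² ≈ 4804126 km².

4804126 km²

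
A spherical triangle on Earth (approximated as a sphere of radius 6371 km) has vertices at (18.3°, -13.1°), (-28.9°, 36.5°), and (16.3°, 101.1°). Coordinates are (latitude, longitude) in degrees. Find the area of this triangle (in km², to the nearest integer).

44849024 km²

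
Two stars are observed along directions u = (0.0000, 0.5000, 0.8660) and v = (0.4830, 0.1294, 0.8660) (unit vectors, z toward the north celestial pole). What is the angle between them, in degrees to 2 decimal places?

35.44°

u·v = 0.8147; |u| = 1.0000, |v| = 1.0000.
cos θ = (u·v)/(|u||v|) = 0.8147, so θ = 35.44°.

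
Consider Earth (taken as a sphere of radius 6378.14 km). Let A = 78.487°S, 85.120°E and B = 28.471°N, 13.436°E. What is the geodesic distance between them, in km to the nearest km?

Let φ₁ = -1.3699 rad, φ₂ = 0.4969 rad, and Δλ = -1.2511 rad.
cos c = sin φ₁ sin φ₂ + cos φ₁ cos φ₂ cos Δλ = (-0.9799)(0.4767) + (0.1996)(0.8791)(0.3143) = -0.41199,
so c = arccos(-0.41199) = 1.99543 rad.
Distance = R·c = 6378.14 × 1.9954 ≈ 12727 km.

12727 km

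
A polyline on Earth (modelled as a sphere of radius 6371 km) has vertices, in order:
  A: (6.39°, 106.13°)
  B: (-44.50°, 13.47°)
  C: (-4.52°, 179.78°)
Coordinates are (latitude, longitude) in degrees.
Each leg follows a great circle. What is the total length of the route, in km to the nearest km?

25111 km

Leg A→B: central angle 1.6819 rad, distance 10715.6 km.
Leg B→C: central angle 2.2596 rad, distance 14395.8 km.
Total: 10715.6 + 14395.8 ≈ 25111 km.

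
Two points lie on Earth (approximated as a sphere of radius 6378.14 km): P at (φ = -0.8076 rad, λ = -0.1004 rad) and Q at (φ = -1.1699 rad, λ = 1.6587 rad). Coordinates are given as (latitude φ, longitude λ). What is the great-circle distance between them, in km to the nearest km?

5795 km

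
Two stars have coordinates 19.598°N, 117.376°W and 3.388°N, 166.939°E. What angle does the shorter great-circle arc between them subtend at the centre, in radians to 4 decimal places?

In radians: φ₁ = 0.3420, φ₂ = 0.0591, Δλ = -75.685° = -1.3210 rad.
cos c = sin φ₁ sin φ₂ + cos φ₁ cos φ₂ cos Δλ = (0.3354)(0.0591) + (0.9421)(0.9983)(0.2473) = 0.25234,
so c = arccos(0.25234) = 1.31569 rad.
So the angular separation is 1.3157 rad.

1.3157 rad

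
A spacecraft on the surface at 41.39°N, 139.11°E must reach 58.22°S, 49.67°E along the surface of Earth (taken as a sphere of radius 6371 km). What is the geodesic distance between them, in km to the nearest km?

13780 km

In radians: φ₁ = 0.7224, φ₂ = -1.0161, Δλ = -89.440° = -1.5610 rad.
cos c = sin φ₁ sin φ₂ + cos φ₁ cos φ₂ cos Δλ = (0.6612)(-0.8501) + (0.7502)(0.5267)(0.0098) = -0.55819,
so c = arccos(-0.55819) = 2.16300 rad.
Distance = R·c = 6371 × 2.1630 ≈ 13780 km.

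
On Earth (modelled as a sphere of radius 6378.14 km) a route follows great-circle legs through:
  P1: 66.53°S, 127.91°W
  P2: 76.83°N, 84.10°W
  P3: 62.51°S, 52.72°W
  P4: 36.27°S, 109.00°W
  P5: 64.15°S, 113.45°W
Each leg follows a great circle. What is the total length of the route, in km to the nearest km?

39805 km

Leg P1→P2: central angle 2.5457 rad, distance 16237.0 km.
Leg P2→P3: central angle 2.4559 rad, distance 15664.0 km.
Leg P3→P4: central angle 0.7504 rad, distance 4786.4 km.
Leg P4→P5: central angle 0.4889 rad, distance 3118.0 km.
Total: 16237.0 + 15664.0 + 4786.4 + 3118.0 ≈ 39805 km.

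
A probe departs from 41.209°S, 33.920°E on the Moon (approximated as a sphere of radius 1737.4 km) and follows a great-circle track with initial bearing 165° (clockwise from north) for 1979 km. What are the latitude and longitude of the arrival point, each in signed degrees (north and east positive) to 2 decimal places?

Angular distance δ = d/R = 1979/1737.4 = 1.13906 rad; initial bearing θ = 2.8798 rad.
sin φ₂ = sin φ₁ cos δ + cos φ₁ sin δ cos θ = (-0.6588)(0.4184) + (0.7523)(0.9082)(-0.9659) = -0.9357, so φ₂ = -69.34°.
Δλ = atan2(sin θ sin δ cos φ₁, cos δ − sin φ₁ sin φ₂) = atan2(0.1768, -0.1980) = 138.227°.
λ₂ = 33.920° + 138.227° = 172.15°.

-69.34°, 172.15°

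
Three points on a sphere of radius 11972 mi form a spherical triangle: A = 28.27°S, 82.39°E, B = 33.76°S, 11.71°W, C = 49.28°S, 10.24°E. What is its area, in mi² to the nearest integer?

Side lengths (central angles): a = 0.3918, b = 1.0062, c = 1.3584 rad; semiperimeter s = 1.3782.
By l'Huilier's theorem, tan(E/4) = √[tan(s/2) tan((s−a)/2) tan((s−b)/2) tan((s−c)/2)], giving spherical excess E = 0.1149 rad.
Area = E·R² = 0.1149 × (11972)² ≈ 16470726 mi².

16470726 mi²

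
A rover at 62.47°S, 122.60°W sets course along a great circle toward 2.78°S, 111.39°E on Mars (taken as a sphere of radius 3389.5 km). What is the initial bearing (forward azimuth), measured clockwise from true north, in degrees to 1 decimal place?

236.1°

Δλ = -126.010° = -2.1993 rad.
y = sin Δλ · cos φ₂ = (-0.8089)(0.9988) = -0.8080
x = cos φ₁ sin φ₂ − sin φ₁ cos φ₂ cos Δλ = (0.4622)(-0.0485) − (-0.8868)(0.9988)(-0.5879) = -0.5432
θ = atan2(y, x) = -123.91°; adding 360° gives 236.1°.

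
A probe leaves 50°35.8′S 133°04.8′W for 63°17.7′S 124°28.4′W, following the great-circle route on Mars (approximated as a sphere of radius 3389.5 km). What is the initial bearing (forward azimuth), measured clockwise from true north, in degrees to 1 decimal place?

With φ₁ = -0.8831, φ₂ = -1.1047, Δλ = 0.1502 rad, the forward-azimuth formula gives
θ = atan2( sin Δλ cos φ₂ , cos φ₁ sin φ₂ − sin φ₁ cos φ₂ cos Δλ ) = atan2(0.0673, -0.2237) = 163.27°.
So the initial bearing is 163.3°.

163.3°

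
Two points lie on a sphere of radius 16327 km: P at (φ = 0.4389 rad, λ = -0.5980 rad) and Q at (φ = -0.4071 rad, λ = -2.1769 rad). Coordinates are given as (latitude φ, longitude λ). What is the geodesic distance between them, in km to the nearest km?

Let φ₁ = 0.4389 rad, φ₂ = -0.4071 rad, and Δλ = -1.5789 rad.
Haversine: a = sin²(Δφ/2) + cos φ₁ cos φ₂ sin²(Δλ/2) = 0.1685 + (0.9052)(0.9183)(0.5041) = 0.58750.
Central angle c = 2·arcsin(√a) = 1.74669 rad.
Distance = R·c = 16327 × 1.7467 ≈ 28518 km.

28518 km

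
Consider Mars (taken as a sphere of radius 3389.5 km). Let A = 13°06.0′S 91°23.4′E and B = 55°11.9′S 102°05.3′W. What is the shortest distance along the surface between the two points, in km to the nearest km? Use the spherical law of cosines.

In radians: φ₁ = -0.2286, φ₂ = -0.9634, Δλ = 166.522° = 2.9064 rad.
cos c = sin φ₁ sin φ₂ + cos φ₁ cos φ₂ cos Δλ = (-0.2267)(-0.8211) + (0.9740)(0.5707)(-0.9725) = -0.35446,
so c = arccos(-0.35446) = 1.93314 rad.
Distance = R·c = 3389.5 × 1.9331 ≈ 6552 km.

6552 km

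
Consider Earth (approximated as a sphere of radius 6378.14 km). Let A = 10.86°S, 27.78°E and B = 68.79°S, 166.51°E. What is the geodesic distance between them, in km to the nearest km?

10603 km

With latitudes φ₁ = -10.860°, φ₂ = -68.790° and longitude difference Δλ = 138.730°:
cos c = sin φ₁ sin φ₂ + cos φ₁ cos φ₂ cos Δλ = (-0.1884)(-0.9323) + (0.9821)(0.3618)(-0.7516) = -0.09141,
so c = arccos(-0.09141) = 1.66233 rad.
Distance = R·c = 6378.14 × 1.6623 ≈ 10603 km.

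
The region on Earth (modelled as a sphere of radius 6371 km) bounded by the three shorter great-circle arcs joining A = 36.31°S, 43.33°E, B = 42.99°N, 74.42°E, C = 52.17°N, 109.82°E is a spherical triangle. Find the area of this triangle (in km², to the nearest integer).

10356256 km²

Side lengths (central angles): a = 0.4412, b = 1.8448, c = 1.4696 rad; semiperimeter s = 1.8778.
By l'Huilier's theorem, tan(E/4) = √[tan(s/2) tan((s−a)/2) tan((s−b)/2) tan((s−c)/2)], giving spherical excess E = 0.2551 rad.
Area = E·R² = 0.2551 × (6371)² ≈ 10356256 km².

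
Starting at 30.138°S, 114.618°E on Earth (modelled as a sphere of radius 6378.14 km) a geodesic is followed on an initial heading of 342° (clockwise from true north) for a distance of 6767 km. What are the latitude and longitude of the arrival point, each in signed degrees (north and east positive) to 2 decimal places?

Angular distance δ = d/R = 6767/6378.14 = 1.06097 rad; initial bearing θ = 5.9690 rad.
sin φ₂ = sin φ₁ cos δ + cos φ₁ sin δ cos θ = (-0.5021)(0.4880) + (0.8648)(0.8728)(0.9511) = 0.4729, so φ₂ = 28.22°.
Δλ = atan2(sin θ sin δ cos φ₁, cos δ − sin φ₁ sin φ₂) = atan2(-0.2333, 0.7254) = -17.825°.
λ₂ = 114.618° − 17.825° = 96.79°.

28.22°, 96.79°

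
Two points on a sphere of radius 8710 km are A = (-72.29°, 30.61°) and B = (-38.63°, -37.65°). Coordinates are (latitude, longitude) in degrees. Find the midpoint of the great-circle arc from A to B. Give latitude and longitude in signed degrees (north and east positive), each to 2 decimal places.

-59.27°, -20.11°

The central angle between A and B is δ = 0.8193 rad.
With f = 0.5, the slerp weights are sin((1−f)δ)/sin δ = 0.5451 and sin(fδ)/sin δ = 0.5451.
Weighted sum of the unit vectors: (0.5451)·(0.2618,0.1549,-0.9526) + (0.5451)·(0.6185,-0.4772,-0.6243) = (0.4799, -0.1757, -0.8596).
Converting back: φ = atan2(z, √(x²+y²)) = -59.27°, λ = atan2(y, x) = -20.11°.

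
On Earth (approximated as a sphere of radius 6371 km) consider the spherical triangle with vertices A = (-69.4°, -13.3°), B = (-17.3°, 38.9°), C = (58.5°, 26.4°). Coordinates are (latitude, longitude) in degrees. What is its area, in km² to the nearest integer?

26711790 km²

Side lengths (central angles): a = 1.3351, b = 2.2872, c = 1.0653 rad; semiperimeter s = 2.3438.
By l'Huilier's theorem, tan(E/4) = √[tan(s/2) tan((s−a)/2) tan((s−b)/2) tan((s−c)/2)], giving spherical excess E = 0.6581 rad.
Area = E·R² = 0.6581 × (6371)² ≈ 26711790 km².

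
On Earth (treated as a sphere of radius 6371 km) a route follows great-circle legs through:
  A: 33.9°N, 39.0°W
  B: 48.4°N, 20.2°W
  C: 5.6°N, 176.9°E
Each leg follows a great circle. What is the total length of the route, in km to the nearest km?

Leg A→B: central angle 0.3518 rad, distance 2241.4 km.
Leg B→C: central angle 2.1635 rad, distance 13783.4 km.
Total: 2241.4 + 13783.4 ≈ 16025 km.

16025 km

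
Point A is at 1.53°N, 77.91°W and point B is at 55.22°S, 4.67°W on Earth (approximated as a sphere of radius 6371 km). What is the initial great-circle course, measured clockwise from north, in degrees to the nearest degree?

147°

Δλ = 73.240° = 1.2783 rad.
y = sin Δλ · cos φ₂ = (0.9575)(0.5704) = 0.5462
x = cos φ₁ sin φ₂ − sin φ₁ cos φ₂ cos Δλ = (0.9996)(-0.8213) − (0.0267)(0.5704)(0.2884) = -0.8254
θ = atan2(y, x) = 146.51°, so the bearing is 147°.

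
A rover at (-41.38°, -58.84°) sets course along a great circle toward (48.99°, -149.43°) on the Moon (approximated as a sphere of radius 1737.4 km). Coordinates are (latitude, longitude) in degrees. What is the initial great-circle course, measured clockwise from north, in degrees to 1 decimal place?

Δλ = -90.590° = -1.5811 rad.
y = sin Δλ · cos φ₂ = (-0.9999)(0.6562) = -0.6562
x = cos φ₁ sin φ₂ − sin φ₁ cos φ₂ cos Δλ = (0.7503)(0.7546) − (-0.6610)(0.6562)(-0.0103) = 0.5617
θ = atan2(y, x) = -49.43°; adding 360° gives 310.6°.

310.6°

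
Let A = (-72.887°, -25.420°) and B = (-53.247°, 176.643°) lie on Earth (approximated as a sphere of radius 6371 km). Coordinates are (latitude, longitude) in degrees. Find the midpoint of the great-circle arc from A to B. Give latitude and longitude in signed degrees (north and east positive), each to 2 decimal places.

-78.92°, -164.61°

Central angle δ = 0.9241 rad. Interpolating on the sphere with fraction f = 0.5:
P = [sin((1−f)δ)·A + sin(fδ)·B] / sin δ = 0.5586·A + 0.5586·B in Cartesian coordinates,
giving P = (-0.1852, -0.0510, -0.9814), i.e. latitude -78.92°, longitude -164.61°.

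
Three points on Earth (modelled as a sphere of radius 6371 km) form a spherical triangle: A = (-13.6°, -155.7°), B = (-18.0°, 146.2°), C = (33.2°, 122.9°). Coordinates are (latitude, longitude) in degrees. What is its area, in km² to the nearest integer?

Side lengths (central angles): a = 0.9744, b = 1.5779, c = 0.9750 rad; semiperimeter s = 1.7637.
By l'Huilier's theorem, tan(E/4) = √[tan(s/2) tan((s−a)/2) tan((s−b)/2) tan((s−c)/2)], giving spherical excess E = 0.5563 rad.
Area = E·R² = 0.5563 × (6371)² ≈ 22581840 km².

22581840 km²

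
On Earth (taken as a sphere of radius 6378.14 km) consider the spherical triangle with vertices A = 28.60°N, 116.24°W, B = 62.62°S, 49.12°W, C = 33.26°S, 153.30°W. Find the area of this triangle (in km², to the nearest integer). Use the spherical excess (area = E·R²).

Side lengths (central angles): a = 1.1671, b = 1.2415, c = 1.8422 rad; semiperimeter s = 2.1254.
By l'Huilier's theorem, tan(E/4) = √[tan(s/2) tan((s−a)/2) tan((s−b)/2) tan((s−c)/2)], giving spherical excess E = 0.9832 rad.
Area = E·R² = 0.9832 × (6378.14)² ≈ 39998353 km².

39998353 km²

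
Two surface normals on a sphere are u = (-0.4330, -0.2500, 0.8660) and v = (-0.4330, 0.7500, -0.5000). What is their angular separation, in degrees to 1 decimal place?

u·v = -0.4330; |u| = 1.0000, |v| = 1.0000.
cos θ = (u·v)/(|u||v|) = -0.4330, so θ = 115.7°.

115.7°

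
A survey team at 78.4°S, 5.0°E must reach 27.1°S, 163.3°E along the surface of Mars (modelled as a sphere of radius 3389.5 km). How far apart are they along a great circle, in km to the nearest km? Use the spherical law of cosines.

4363 km

With latitudes φ₁ = -78.400°, φ₂ = -27.100° and longitude difference Δλ = 158.300°:
cos c = sin φ₁ sin φ₂ + cos φ₁ cos φ₂ cos Δλ = (-0.9796)(-0.4555) + (0.2011)(0.8902)(-0.9291) = 0.27992,
so c = arccos(0.27992) = 1.28708 rad.
Distance = R·c = 3389.5 × 1.2871 ≈ 4363 km.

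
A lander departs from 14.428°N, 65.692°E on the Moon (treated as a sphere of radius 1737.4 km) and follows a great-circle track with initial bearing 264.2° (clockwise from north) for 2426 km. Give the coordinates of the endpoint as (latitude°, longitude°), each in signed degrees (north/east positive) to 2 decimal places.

-3.05°, -13.17°

Angular distance δ = d/R = 2426/1737.4 = 1.39634 rad; initial bearing θ = 4.6112 rad.
sin φ₂ = sin φ₁ cos δ + cos φ₁ sin δ cos θ = (0.2492)(0.1736) + (0.9685)(0.9848)(-0.1011) = -0.0531, so φ₂ = -3.05°.
Δλ = atan2(sin θ sin δ cos φ₁, cos δ − sin φ₁ sin φ₂) = atan2(-0.9489, 0.1868) = -78.862°.
λ₂ = 65.692° − 78.862° = -13.17°.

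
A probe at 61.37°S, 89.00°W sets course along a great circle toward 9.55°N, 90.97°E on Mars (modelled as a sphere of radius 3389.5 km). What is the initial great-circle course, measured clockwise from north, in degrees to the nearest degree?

180°

Δλ = 179.970° = 3.1411 rad.
y = sin Δλ · cos φ₂ = (0.0005)(0.9861) = 0.0005
x = cos φ₁ sin φ₂ − sin φ₁ cos φ₂ cos Δλ = (0.4792)(0.1659) − (-0.8777)(0.9861)(-1.0000) = -0.7861
θ = atan2(y, x) = 179.96°, so the bearing is 180°.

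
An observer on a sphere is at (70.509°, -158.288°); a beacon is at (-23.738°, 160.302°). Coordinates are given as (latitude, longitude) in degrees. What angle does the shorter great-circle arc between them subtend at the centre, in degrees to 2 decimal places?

98.65°

Let φ₁ = 1.2306 rad, φ₂ = -0.4143 rad, and Δλ = -0.7227 rad.
cos c = sin φ₁ sin φ₂ + cos φ₁ cos φ₂ cos Δλ = (0.9427)(-0.4026) + (0.3337)(0.9154)(0.7500) = -0.15042,
so c = arccos(-0.15042) = 1.72178 rad.
So the angular separation is 98.65°.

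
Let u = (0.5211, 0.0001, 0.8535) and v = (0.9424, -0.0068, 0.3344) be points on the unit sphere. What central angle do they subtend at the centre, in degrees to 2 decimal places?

39.06°

u·v = 0.7765; |u| = 1.0000, |v| = 1.0000.
cos θ = (u·v)/(|u||v|) = 0.7765, so θ = 39.06°.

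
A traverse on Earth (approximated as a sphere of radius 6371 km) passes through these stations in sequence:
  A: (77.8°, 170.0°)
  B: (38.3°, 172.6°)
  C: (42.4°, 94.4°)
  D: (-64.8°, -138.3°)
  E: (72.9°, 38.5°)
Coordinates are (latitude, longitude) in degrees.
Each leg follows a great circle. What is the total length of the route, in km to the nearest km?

Leg A→B: central angle 0.6897 rad, distance 4393.9 km.
Leg B→C: central angle 1.0046 rad, distance 6400.3 km.
Leg C→D: central angle 2.4992 rad, distance 15922.4 km.
Leg D→E: central angle 2.9988 rad, distance 19105.6 km.
Total: 4393.9 + 6400.3 + 15922.4 + 19105.6 ≈ 45822 km.

45822 km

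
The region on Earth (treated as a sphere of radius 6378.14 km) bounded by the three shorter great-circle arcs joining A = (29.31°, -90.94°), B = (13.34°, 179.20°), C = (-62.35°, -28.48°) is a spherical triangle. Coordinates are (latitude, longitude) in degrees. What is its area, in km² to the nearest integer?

100952590 km²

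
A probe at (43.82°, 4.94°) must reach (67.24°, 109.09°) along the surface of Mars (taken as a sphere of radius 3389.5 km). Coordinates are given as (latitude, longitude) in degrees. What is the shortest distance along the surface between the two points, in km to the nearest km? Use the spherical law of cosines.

3267 km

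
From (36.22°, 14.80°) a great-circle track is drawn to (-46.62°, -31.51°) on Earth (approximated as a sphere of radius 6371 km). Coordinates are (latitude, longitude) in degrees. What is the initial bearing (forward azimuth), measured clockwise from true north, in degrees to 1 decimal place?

With φ₁ = 0.6322, φ₂ = -0.8137, Δλ = -0.8083 rad, the forward-azimuth formula gives
θ = atan2( sin Δλ cos φ₂ , cos φ₁ sin φ₂ − sin φ₁ cos φ₂ cos Δλ ) = atan2(-0.4966, -0.8667) = -150.19°.
Adding 360° brings this into [0°, 360°): 209.8°.

209.8°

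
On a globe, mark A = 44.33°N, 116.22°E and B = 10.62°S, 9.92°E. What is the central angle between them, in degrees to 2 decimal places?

109.03°

Let φ₁ = 0.7737 rad, φ₂ = -0.1854 rad, and Δλ = -1.8553 rad.
cos c = sin φ₁ sin φ₂ + cos φ₁ cos φ₂ cos Δλ = (0.6988)(-0.1843) + (0.7153)(0.9829)(-0.2807) = -0.32611,
so c = arccos(-0.32611) = 1.90298 rad.
So the angular separation is 109.03°.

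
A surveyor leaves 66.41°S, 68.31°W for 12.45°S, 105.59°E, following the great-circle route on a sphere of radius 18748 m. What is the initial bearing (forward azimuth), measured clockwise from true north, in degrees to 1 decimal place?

Δλ = 173.900° = 3.0351 rad.
y = sin Δλ · cos φ₂ = (0.1063)(0.9765) = 0.1038
x = cos φ₁ sin φ₂ − sin φ₁ cos φ₂ cos Δλ = (0.4002)(-0.2156) − (-0.9164)(0.9765)(-0.9943) = -0.9761
θ = atan2(y, x) = 173.93°, so the bearing is 173.9°.

173.9°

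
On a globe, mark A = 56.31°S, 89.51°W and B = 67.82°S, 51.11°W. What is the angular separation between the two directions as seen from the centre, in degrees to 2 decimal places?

20.84°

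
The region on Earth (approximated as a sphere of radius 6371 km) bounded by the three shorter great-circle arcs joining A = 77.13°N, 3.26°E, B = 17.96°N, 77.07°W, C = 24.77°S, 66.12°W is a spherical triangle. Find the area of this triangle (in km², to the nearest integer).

14303016 km²

Side lengths (central angles): a = 0.7687, b = 1.9148, c = 1.2279 rad; semiperimeter s = 1.9557.
By l'Huilier's theorem, tan(E/4) = √[tan(s/2) tan((s−a)/2) tan((s−b)/2) tan((s−c)/2)], giving spherical excess E = 0.3524 rad.
Area = E·R² = 0.3524 × (6371)² ≈ 14303016 km².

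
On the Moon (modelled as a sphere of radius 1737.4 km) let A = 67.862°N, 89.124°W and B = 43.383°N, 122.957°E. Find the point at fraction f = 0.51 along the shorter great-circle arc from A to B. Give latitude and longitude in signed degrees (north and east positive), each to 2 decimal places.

73.74°, 147.73°

Central angle δ = 1.1547 rad. Interpolating on the sphere with fraction f = 0.51:
P = [sin((1−f)δ)·A + sin(fδ)·B] / sin δ = 0.5861·A + 0.6073·B in Cartesian coordinates,
giving P = (-0.2367, 0.1495, 0.9600), i.e. latitude 73.74°, longitude 147.73°.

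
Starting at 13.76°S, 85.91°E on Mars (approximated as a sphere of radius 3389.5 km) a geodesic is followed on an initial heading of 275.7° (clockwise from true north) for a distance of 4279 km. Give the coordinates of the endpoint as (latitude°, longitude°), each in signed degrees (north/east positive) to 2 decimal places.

Angular distance δ = d/R = 4279/3389.5 = 1.26243 rad; initial bearing θ = 4.8119 rad.
sin φ₂ = sin φ₁ cos δ + cos φ₁ sin δ cos θ = (-0.2379)(0.3035) + (0.9713)(0.9528)(0.0993) = 0.0197, so φ₂ = 1.13°.
Δλ = atan2(sin θ sin δ cos φ₁, cos δ − sin φ₁ sin φ₂) = atan2(-0.9209, 0.3082) = -71.496°.
λ₂ = 85.910° − 71.496° = 14.41°.

1.13°, 14.41°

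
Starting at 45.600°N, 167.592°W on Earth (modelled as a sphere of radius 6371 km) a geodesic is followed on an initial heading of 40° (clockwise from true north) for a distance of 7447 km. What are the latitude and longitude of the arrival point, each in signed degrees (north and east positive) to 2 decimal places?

50.60°, -56.34°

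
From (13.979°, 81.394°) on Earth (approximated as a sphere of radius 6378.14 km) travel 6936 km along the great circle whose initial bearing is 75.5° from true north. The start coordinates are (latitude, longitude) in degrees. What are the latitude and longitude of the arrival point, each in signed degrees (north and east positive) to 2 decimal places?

Angular distance δ = d/R = 6936/6378.14 = 1.08746 rad; initial bearing θ = 1.3177 rad.
sin φ₂ = sin φ₁ cos δ + cos φ₁ sin δ cos θ = (0.2416)(0.4647) + (0.9704)(0.8855)(0.2504) = 0.3274, so φ₂ = 19.11°.
Δλ = atan2(sin θ sin δ cos φ₁, cos δ − sin φ₁ sin φ₂) = atan2(0.8319, 0.3856) = 65.128°.
λ₂ = 81.394° + 65.128° = 146.52°.

19.11°, 146.52°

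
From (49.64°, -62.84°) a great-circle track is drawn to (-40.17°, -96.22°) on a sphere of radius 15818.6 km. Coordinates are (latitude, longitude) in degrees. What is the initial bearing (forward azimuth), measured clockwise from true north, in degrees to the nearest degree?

205°

With φ₁ = 0.8664, φ₂ = -0.7011, Δλ = -0.5826 rad, the forward-azimuth formula gives
θ = atan2( sin Δλ cos φ₂ , cos φ₁ sin φ₂ − sin φ₁ cos φ₂ cos Δλ ) = atan2(-0.4204, -0.9039) = -155.06°.
Adding 360° brings this into [0°, 360°): 205°.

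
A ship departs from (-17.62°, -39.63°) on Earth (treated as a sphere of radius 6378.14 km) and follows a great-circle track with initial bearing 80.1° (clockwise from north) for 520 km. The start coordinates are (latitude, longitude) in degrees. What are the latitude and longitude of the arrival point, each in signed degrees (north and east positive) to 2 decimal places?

Angular distance δ = d/R = 520/6378.14 = 0.08153 rad; initial bearing θ = 1.3980 rad.
sin φ₂ = sin φ₁ cos δ + cos φ₁ sin δ cos θ = (-0.3027)(0.9967) + (0.9531)(0.0814)(0.1719) = -0.2884, so φ₂ = -16.76°.
Δλ = atan2(sin θ sin δ cos φ₁, cos δ − sin φ₁ sin φ₂) = atan2(0.0765, 0.9094) = 4.806°.
λ₂ = -39.630° + 4.806° = -34.82°.

-16.76°, -34.82°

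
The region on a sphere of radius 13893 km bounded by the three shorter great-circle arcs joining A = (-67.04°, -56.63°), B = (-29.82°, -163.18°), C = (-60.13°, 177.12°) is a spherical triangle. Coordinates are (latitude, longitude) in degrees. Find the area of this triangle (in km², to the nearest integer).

44988485 km²

Side lengths (central angles): a = 0.5772, b = 0.8181, c = 1.2009 rad; semiperimeter s = 1.2981.
By l'Huilier's theorem, tan(E/4) = √[tan(s/2) tan((s−a)/2) tan((s−b)/2) tan((s−c)/2)], giving spherical excess E = 0.2331 rad.
Area = E·R² = 0.2331 × (13893)² ≈ 44988485 km².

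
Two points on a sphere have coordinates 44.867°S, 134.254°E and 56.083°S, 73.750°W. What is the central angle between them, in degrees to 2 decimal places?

76.33°

Let φ₁ = -0.7831 rad, φ₂ = -0.9788 rad, and Δλ = 2.6528 rad.
cos c = sin φ₁ sin φ₂ + cos φ₁ cos φ₂ cos Δλ = (-0.7055)(-0.8298) + (0.7087)(0.5580)(-0.8829) = 0.23626,
so c = arccos(0.23626) = 1.33228 rad.
So the angular separation is 76.33°.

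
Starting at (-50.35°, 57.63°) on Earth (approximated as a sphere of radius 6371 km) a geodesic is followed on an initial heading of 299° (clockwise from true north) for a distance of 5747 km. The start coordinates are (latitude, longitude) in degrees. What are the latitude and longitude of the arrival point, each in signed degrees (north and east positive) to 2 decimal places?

-13.57°, 12.72°

Angular distance δ = d/R = 5747/6371 = 0.90206 rad; initial bearing θ = 5.2185 rad.
sin φ₂ = sin φ₁ cos δ + cos φ₁ sin δ cos θ = (-0.7700)(0.6200) + (0.6381)(0.7846)(0.4848) = -0.2347, so φ₂ = -13.57°.
Δλ = atan2(sin θ sin δ cos φ₁, cos δ − sin φ₁ sin φ₂) = atan2(-0.4379, 0.4393) = -44.906°.
λ₂ = 57.630° − 44.906° = 12.72°.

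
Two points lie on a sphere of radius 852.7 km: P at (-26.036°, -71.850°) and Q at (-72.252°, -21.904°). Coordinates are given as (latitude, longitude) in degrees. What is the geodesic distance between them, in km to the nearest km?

Let φ₁ = -0.4544 rad, φ₂ = -1.2610 rad, and Δλ = 0.8717 rad.
Haversine: a = sin²(Δφ/2) + cos φ₁ cos φ₂ sin²(Δλ/2) = 0.1540 + (0.8985)(0.3048)(0.1782) = 0.20285.
Central angle c = 2·arcsin(√a) = 0.93440 rad.
Distance = R·c = 852.7 × 0.9344 ≈ 797 km.

797 km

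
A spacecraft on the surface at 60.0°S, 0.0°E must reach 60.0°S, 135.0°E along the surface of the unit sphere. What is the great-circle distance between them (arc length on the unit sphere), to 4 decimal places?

0.9604

With latitudes φ₁ = -60.000°, φ₂ = -60.000° and longitude difference Δλ = 135.000°:
Haversine: a = sin²(Δφ/2) + cos φ₁ cos φ₂ sin²(Δλ/2) = 0.0000 + (0.5000)(0.5000)(0.8536) = 0.21339.
Central angle c = 2·arcsin(√a) = 0.96036 rad.
On the unit sphere the arc length equals the central angle: 0.9604.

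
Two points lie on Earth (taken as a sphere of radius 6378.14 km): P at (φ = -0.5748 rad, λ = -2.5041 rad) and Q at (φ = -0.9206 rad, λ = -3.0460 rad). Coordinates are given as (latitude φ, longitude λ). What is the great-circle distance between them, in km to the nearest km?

3314 km

With latitudes φ₁ = -32.934°, φ₂ = -52.746° and longitude difference Δλ = -31.049°:
Haversine: a = sin²(Δφ/2) + cos φ₁ cos φ₂ sin²(Δλ/2) = 0.0296 + (0.8393)(0.6053)(0.0716) = 0.06599.
Central angle c = 2·arcsin(√a) = 0.51961 rad.
Distance = R·c = 6378.14 × 0.5196 ≈ 3314 km.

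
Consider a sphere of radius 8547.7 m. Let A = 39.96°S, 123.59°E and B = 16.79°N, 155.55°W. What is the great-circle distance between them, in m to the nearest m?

Let φ₁ = -0.6974 rad, φ₂ = 0.2930 rad, and Δλ = 1.4113 rad.
cos c = sin φ₁ sin φ₂ + cos φ₁ cos φ₂ cos Δλ = (-0.6423)(0.2889) + (0.7665)(0.9574)(0.1588) = -0.06896,
so c = arccos(-0.06896) = 1.63981 rad.
Distance = R·c = 8547.7 × 1.6398 ≈ 14017 m.

14017 m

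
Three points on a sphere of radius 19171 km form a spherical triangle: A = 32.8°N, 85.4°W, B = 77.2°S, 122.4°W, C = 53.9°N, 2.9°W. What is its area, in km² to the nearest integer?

756489805 km²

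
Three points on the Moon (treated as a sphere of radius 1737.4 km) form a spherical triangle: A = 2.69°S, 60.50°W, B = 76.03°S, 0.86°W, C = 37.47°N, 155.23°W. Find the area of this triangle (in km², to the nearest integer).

6742935 km²

Side lengths (central angles): a = 2.4389, b = 1.6649, c = 1.4026 rad; semiperimeter s = 2.7532.
By l'Huilier's theorem, tan(E/4) = √[tan(s/2) tan((s−a)/2) tan((s−b)/2) tan((s−c)/2)], giving spherical excess E = 2.2338 rad.
Area = E·R² = 2.2338 × (1737.4)² ≈ 6742935 km².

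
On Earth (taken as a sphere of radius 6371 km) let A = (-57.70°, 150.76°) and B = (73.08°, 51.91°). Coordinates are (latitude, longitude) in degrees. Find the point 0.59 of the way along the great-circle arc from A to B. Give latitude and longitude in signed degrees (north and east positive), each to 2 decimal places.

23.71°, 116.30°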